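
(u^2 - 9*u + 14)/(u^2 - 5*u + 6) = (u - 7)/(u - 3)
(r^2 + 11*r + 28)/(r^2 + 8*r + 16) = (r + 7)/(r + 4)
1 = 1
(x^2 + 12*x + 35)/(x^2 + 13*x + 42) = (x + 5)/(x + 6)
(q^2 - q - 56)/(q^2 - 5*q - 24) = (q + 7)/(q + 3)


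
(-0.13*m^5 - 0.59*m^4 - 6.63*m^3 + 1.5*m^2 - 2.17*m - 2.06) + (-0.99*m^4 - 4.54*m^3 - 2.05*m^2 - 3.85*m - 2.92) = -0.13*m^5 - 1.58*m^4 - 11.17*m^3 - 0.55*m^2 - 6.02*m - 4.98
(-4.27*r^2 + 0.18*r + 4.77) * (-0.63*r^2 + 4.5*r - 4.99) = 2.6901*r^4 - 19.3284*r^3 + 19.1122*r^2 + 20.5668*r - 23.8023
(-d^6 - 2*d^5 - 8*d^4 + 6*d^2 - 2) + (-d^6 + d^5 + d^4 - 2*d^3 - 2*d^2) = -2*d^6 - d^5 - 7*d^4 - 2*d^3 + 4*d^2 - 2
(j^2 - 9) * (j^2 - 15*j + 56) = j^4 - 15*j^3 + 47*j^2 + 135*j - 504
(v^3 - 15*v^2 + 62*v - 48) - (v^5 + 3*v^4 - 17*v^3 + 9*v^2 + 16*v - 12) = -v^5 - 3*v^4 + 18*v^3 - 24*v^2 + 46*v - 36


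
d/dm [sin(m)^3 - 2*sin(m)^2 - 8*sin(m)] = (3*sin(m)^2 - 4*sin(m) - 8)*cos(m)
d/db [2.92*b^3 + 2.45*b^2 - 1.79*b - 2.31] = 8.76*b^2 + 4.9*b - 1.79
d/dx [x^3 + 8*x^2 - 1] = x*(3*x + 16)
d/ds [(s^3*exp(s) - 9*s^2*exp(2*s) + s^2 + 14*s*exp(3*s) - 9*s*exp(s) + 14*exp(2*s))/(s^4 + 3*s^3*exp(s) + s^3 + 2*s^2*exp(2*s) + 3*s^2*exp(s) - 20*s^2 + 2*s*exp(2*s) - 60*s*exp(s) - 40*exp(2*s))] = (-(s^3*exp(s) - 9*s^2*exp(2*s) + s^2 + 14*s*exp(3*s) - 9*s*exp(s) + 14*exp(2*s))*(3*s^3*exp(s) + 4*s^3 + 4*s^2*exp(2*s) + 12*s^2*exp(s) + 3*s^2 + 8*s*exp(2*s) - 54*s*exp(s) - 40*s - 78*exp(2*s) - 60*exp(s)) + (s^4 + 3*s^3*exp(s) + s^3 + 2*s^2*exp(2*s) + 3*s^2*exp(s) - 20*s^2 + 2*s*exp(2*s) - 60*s*exp(s) - 40*exp(2*s))*(s^3*exp(s) - 18*s^2*exp(2*s) + 3*s^2*exp(s) + 42*s*exp(3*s) - 18*s*exp(2*s) - 9*s*exp(s) + 2*s + 14*exp(3*s) + 28*exp(2*s) - 9*exp(s)))/(s^4 + 3*s^3*exp(s) + s^3 + 2*s^2*exp(2*s) + 3*s^2*exp(s) - 20*s^2 + 2*s*exp(2*s) - 60*s*exp(s) - 40*exp(2*s))^2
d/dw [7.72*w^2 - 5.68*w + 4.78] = 15.44*w - 5.68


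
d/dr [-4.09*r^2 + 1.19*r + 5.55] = 1.19 - 8.18*r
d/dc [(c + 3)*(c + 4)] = 2*c + 7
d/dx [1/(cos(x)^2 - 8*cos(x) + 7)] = 2*(cos(x) - 4)*sin(x)/(cos(x)^2 - 8*cos(x) + 7)^2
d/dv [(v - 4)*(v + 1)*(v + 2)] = 3*v^2 - 2*v - 10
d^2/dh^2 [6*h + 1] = 0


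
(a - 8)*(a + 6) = a^2 - 2*a - 48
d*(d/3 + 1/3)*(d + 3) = d^3/3 + 4*d^2/3 + d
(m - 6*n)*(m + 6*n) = m^2 - 36*n^2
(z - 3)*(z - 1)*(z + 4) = z^3 - 13*z + 12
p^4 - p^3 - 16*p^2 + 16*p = p*(p - 4)*(p - 1)*(p + 4)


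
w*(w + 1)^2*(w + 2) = w^4 + 4*w^3 + 5*w^2 + 2*w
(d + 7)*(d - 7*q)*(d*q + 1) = d^3*q - 7*d^2*q^2 + 7*d^2*q + d^2 - 49*d*q^2 - 7*d*q + 7*d - 49*q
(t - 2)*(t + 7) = t^2 + 5*t - 14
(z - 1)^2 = z^2 - 2*z + 1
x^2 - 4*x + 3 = (x - 3)*(x - 1)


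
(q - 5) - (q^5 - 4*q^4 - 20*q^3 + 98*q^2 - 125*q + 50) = -q^5 + 4*q^4 + 20*q^3 - 98*q^2 + 126*q - 55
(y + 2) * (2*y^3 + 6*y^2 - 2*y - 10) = 2*y^4 + 10*y^3 + 10*y^2 - 14*y - 20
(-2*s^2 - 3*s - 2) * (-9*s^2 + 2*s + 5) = 18*s^4 + 23*s^3 + 2*s^2 - 19*s - 10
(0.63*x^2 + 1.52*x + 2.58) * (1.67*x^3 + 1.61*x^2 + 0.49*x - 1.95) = 1.0521*x^5 + 3.5527*x^4 + 7.0645*x^3 + 3.6701*x^2 - 1.6998*x - 5.031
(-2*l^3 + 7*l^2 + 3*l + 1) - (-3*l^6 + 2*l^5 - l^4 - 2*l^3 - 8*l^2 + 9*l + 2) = 3*l^6 - 2*l^5 + l^4 + 15*l^2 - 6*l - 1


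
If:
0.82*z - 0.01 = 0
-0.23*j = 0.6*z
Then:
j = -0.03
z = 0.01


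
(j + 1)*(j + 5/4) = j^2 + 9*j/4 + 5/4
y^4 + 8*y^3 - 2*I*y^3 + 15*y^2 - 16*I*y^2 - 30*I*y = y*(y + 3)*(y + 5)*(y - 2*I)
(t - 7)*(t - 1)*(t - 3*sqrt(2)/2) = t^3 - 8*t^2 - 3*sqrt(2)*t^2/2 + 7*t + 12*sqrt(2)*t - 21*sqrt(2)/2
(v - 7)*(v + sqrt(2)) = v^2 - 7*v + sqrt(2)*v - 7*sqrt(2)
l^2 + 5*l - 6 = (l - 1)*(l + 6)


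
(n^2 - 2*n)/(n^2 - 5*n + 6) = n/(n - 3)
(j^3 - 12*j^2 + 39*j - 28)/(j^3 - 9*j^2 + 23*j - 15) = (j^2 - 11*j + 28)/(j^2 - 8*j + 15)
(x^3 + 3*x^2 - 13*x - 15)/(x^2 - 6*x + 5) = (x^3 + 3*x^2 - 13*x - 15)/(x^2 - 6*x + 5)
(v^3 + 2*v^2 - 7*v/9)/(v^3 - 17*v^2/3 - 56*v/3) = (v - 1/3)/(v - 8)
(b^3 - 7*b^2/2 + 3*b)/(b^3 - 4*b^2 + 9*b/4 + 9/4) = 2*b*(b - 2)/(2*b^2 - 5*b - 3)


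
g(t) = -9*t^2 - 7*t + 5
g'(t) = -18*t - 7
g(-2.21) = -23.49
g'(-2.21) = 32.78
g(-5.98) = -274.98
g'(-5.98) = 100.64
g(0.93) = -9.29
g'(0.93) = -23.74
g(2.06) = -47.61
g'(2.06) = -44.08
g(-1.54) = -5.56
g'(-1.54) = 20.72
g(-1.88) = -13.65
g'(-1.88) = 26.84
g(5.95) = -355.27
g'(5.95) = -114.10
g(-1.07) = 2.19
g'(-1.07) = 12.26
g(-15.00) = -1915.00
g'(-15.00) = 263.00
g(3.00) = -97.00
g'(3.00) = -61.00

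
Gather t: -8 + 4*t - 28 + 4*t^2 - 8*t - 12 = 4*t^2 - 4*t - 48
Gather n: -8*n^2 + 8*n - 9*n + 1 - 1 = -8*n^2 - n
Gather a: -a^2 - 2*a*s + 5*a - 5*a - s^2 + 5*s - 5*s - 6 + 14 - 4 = -a^2 - 2*a*s - s^2 + 4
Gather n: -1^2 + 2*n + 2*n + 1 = 4*n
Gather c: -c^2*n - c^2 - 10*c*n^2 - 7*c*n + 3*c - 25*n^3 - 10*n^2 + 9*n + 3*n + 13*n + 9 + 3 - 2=c^2*(-n - 1) + c*(-10*n^2 - 7*n + 3) - 25*n^3 - 10*n^2 + 25*n + 10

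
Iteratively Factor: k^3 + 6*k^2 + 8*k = (k)*(k^2 + 6*k + 8) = k*(k + 4)*(k + 2)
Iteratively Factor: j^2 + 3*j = (j + 3)*(j)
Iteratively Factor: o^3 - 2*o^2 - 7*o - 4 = (o + 1)*(o^2 - 3*o - 4) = (o - 4)*(o + 1)*(o + 1)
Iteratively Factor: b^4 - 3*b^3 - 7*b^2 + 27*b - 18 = (b - 2)*(b^3 - b^2 - 9*b + 9) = (b - 2)*(b + 3)*(b^2 - 4*b + 3) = (b - 2)*(b - 1)*(b + 3)*(b - 3)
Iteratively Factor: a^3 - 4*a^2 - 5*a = (a - 5)*(a^2 + a) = a*(a - 5)*(a + 1)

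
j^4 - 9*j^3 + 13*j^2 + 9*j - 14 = (j - 7)*(j - 2)*(j - 1)*(j + 1)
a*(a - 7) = a^2 - 7*a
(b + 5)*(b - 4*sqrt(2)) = b^2 - 4*sqrt(2)*b + 5*b - 20*sqrt(2)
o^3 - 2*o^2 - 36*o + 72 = (o - 6)*(o - 2)*(o + 6)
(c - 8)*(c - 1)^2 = c^3 - 10*c^2 + 17*c - 8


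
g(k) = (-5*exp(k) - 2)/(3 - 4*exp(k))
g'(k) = -5*exp(k)/(3 - 4*exp(k)) + 4*(-5*exp(k) - 2)*exp(k)/(3 - 4*exp(k))^2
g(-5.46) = -0.68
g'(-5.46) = -0.01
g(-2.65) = -0.87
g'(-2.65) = -0.22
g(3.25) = 1.31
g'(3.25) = -0.06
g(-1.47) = -1.51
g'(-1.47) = -1.22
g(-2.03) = -1.07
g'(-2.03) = -0.49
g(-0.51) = -8.37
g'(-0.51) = -38.62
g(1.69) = 1.56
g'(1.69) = -0.36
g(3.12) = 1.32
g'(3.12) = -0.07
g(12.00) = 1.25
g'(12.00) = 0.00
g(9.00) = 1.25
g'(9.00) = 0.00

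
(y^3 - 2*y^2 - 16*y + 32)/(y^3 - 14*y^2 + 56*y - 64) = (y + 4)/(y - 8)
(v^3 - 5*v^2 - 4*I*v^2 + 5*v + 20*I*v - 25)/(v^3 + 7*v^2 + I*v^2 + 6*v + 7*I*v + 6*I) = (v^2 - 5*v*(1 + I) + 25*I)/(v^2 + 7*v + 6)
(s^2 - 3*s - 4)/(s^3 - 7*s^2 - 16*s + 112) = (s + 1)/(s^2 - 3*s - 28)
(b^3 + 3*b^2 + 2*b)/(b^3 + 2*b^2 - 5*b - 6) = b*(b + 2)/(b^2 + b - 6)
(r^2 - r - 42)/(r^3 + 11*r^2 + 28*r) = (r^2 - r - 42)/(r*(r^2 + 11*r + 28))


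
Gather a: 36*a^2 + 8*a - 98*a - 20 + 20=36*a^2 - 90*a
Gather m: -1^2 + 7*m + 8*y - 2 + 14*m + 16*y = 21*m + 24*y - 3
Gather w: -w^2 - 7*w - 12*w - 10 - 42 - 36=-w^2 - 19*w - 88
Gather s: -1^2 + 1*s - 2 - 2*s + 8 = 5 - s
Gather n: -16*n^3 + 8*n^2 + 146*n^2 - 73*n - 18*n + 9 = -16*n^3 + 154*n^2 - 91*n + 9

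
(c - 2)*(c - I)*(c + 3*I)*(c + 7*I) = c^4 - 2*c^3 + 9*I*c^3 - 11*c^2 - 18*I*c^2 + 22*c + 21*I*c - 42*I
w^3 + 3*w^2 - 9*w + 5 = (w - 1)^2*(w + 5)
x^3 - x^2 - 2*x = x*(x - 2)*(x + 1)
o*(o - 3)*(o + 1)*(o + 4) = o^4 + 2*o^3 - 11*o^2 - 12*o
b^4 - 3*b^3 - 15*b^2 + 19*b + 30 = (b - 5)*(b - 2)*(b + 1)*(b + 3)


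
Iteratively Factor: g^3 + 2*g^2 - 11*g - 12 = (g + 4)*(g^2 - 2*g - 3) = (g + 1)*(g + 4)*(g - 3)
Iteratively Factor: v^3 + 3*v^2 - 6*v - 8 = (v + 1)*(v^2 + 2*v - 8) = (v - 2)*(v + 1)*(v + 4)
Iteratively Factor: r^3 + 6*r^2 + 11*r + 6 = (r + 1)*(r^2 + 5*r + 6) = (r + 1)*(r + 2)*(r + 3)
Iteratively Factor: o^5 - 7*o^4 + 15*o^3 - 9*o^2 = (o - 1)*(o^4 - 6*o^3 + 9*o^2) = (o - 3)*(o - 1)*(o^3 - 3*o^2) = o*(o - 3)*(o - 1)*(o^2 - 3*o) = o^2*(o - 3)*(o - 1)*(o - 3)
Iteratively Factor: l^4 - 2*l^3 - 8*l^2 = (l - 4)*(l^3 + 2*l^2) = l*(l - 4)*(l^2 + 2*l) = l^2*(l - 4)*(l + 2)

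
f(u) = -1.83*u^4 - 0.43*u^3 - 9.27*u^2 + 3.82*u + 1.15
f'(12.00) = -13053.38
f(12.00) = -39977.81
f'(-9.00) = 5402.47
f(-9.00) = -12477.26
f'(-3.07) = 260.38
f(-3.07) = -248.06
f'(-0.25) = 8.49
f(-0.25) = -0.38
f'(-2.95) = 235.21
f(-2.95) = -218.34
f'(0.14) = 1.18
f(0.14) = 1.50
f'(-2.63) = 176.82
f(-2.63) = -152.75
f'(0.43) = -4.97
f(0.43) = 0.98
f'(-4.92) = 935.59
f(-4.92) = -1263.11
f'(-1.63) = 62.31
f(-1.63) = -40.76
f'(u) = -7.32*u^3 - 1.29*u^2 - 18.54*u + 3.82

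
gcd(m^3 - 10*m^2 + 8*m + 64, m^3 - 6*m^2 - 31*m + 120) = m - 8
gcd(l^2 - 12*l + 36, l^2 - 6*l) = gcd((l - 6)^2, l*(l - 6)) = l - 6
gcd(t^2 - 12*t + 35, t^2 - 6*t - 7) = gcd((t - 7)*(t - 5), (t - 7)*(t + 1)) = t - 7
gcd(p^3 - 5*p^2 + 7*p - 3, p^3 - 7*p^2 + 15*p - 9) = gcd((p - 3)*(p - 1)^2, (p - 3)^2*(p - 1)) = p^2 - 4*p + 3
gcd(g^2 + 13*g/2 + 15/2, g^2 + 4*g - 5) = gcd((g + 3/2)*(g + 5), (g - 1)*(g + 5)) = g + 5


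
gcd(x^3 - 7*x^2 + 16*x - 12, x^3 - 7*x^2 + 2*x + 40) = 1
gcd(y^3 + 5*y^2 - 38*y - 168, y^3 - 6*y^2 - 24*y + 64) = y + 4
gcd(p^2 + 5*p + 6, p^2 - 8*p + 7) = 1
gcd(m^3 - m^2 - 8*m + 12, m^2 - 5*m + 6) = m - 2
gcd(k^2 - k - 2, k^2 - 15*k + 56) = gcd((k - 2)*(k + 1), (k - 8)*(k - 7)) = 1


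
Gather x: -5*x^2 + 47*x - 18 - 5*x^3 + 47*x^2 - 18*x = -5*x^3 + 42*x^2 + 29*x - 18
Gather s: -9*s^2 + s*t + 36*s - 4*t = -9*s^2 + s*(t + 36) - 4*t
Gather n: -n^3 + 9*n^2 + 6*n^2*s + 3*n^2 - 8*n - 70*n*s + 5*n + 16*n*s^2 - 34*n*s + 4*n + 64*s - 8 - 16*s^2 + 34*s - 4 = -n^3 + n^2*(6*s + 12) + n*(16*s^2 - 104*s + 1) - 16*s^2 + 98*s - 12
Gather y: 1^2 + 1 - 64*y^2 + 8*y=-64*y^2 + 8*y + 2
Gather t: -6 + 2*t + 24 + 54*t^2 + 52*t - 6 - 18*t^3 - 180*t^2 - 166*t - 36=-18*t^3 - 126*t^2 - 112*t - 24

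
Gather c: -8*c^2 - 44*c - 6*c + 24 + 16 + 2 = -8*c^2 - 50*c + 42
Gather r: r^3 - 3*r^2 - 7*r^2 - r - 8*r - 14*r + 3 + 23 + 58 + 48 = r^3 - 10*r^2 - 23*r + 132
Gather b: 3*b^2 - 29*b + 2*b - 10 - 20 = 3*b^2 - 27*b - 30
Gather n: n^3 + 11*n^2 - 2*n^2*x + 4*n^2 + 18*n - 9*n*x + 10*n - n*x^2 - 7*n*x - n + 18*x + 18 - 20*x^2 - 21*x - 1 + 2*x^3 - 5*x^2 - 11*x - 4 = n^3 + n^2*(15 - 2*x) + n*(-x^2 - 16*x + 27) + 2*x^3 - 25*x^2 - 14*x + 13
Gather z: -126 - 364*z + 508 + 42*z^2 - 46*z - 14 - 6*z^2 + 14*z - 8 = 36*z^2 - 396*z + 360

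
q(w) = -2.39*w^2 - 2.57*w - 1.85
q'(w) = -4.78*w - 2.57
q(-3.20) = -18.10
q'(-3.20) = 12.73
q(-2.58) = -11.13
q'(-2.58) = 9.76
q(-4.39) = -36.63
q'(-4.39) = 18.41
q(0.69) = -4.76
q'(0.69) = -5.87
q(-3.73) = -25.52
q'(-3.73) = 15.26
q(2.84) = -28.43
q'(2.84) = -16.15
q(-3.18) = -17.85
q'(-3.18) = 12.63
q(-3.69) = -24.91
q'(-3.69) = 15.07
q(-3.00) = -15.65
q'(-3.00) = 11.77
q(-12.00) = -315.17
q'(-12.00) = 54.79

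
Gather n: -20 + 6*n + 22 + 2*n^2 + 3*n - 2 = 2*n^2 + 9*n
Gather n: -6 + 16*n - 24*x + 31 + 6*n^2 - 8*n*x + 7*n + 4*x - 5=6*n^2 + n*(23 - 8*x) - 20*x + 20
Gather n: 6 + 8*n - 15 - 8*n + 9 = 0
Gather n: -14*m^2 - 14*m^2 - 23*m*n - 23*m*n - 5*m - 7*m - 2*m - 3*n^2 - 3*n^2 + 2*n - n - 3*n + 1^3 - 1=-28*m^2 - 14*m - 6*n^2 + n*(-46*m - 2)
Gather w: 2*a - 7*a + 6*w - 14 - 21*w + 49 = -5*a - 15*w + 35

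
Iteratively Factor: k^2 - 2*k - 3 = (k - 3)*(k + 1)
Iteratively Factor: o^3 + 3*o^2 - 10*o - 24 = (o + 2)*(o^2 + o - 12) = (o + 2)*(o + 4)*(o - 3)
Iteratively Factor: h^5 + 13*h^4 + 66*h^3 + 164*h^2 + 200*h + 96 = (h + 2)*(h^4 + 11*h^3 + 44*h^2 + 76*h + 48) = (h + 2)^2*(h^3 + 9*h^2 + 26*h + 24) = (h + 2)^2*(h + 4)*(h^2 + 5*h + 6) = (h + 2)^3*(h + 4)*(h + 3)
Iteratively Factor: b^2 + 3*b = (b)*(b + 3)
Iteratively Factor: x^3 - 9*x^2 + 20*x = (x)*(x^2 - 9*x + 20) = x*(x - 5)*(x - 4)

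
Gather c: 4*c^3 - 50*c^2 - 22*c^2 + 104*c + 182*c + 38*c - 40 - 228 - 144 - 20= 4*c^3 - 72*c^2 + 324*c - 432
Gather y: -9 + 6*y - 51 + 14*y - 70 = 20*y - 130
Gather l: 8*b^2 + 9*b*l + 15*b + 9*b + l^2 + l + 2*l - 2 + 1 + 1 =8*b^2 + 24*b + l^2 + l*(9*b + 3)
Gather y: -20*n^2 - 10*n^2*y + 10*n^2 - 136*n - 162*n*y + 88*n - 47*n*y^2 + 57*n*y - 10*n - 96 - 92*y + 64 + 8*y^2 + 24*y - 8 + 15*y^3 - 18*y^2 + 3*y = -10*n^2 - 58*n + 15*y^3 + y^2*(-47*n - 10) + y*(-10*n^2 - 105*n - 65) - 40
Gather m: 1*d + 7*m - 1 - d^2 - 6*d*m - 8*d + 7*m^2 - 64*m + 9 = -d^2 - 7*d + 7*m^2 + m*(-6*d - 57) + 8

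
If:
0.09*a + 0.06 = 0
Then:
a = -0.67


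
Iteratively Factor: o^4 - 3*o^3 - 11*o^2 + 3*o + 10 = (o - 1)*(o^3 - 2*o^2 - 13*o - 10) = (o - 1)*(o + 1)*(o^2 - 3*o - 10) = (o - 5)*(o - 1)*(o + 1)*(o + 2)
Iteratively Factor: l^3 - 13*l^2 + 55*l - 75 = (l - 5)*(l^2 - 8*l + 15) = (l - 5)*(l - 3)*(l - 5)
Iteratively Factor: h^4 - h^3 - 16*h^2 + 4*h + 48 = (h - 2)*(h^3 + h^2 - 14*h - 24) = (h - 2)*(h + 3)*(h^2 - 2*h - 8) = (h - 2)*(h + 2)*(h + 3)*(h - 4)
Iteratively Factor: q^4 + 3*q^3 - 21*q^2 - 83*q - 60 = (q + 3)*(q^3 - 21*q - 20) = (q + 3)*(q + 4)*(q^2 - 4*q - 5) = (q - 5)*(q + 3)*(q + 4)*(q + 1)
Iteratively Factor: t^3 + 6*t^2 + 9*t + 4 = (t + 1)*(t^2 + 5*t + 4) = (t + 1)^2*(t + 4)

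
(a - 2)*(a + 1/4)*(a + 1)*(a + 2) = a^4 + 5*a^3/4 - 15*a^2/4 - 5*a - 1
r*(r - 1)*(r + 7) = r^3 + 6*r^2 - 7*r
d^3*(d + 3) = d^4 + 3*d^3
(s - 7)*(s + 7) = s^2 - 49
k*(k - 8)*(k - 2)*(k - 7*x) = k^4 - 7*k^3*x - 10*k^3 + 70*k^2*x + 16*k^2 - 112*k*x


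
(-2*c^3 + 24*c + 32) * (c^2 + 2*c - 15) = -2*c^5 - 4*c^4 + 54*c^3 + 80*c^2 - 296*c - 480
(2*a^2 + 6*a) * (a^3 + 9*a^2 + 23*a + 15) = 2*a^5 + 24*a^4 + 100*a^3 + 168*a^2 + 90*a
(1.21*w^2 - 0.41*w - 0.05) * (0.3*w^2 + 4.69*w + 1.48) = 0.363*w^4 + 5.5519*w^3 - 0.1471*w^2 - 0.8413*w - 0.074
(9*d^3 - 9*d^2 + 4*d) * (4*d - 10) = 36*d^4 - 126*d^3 + 106*d^2 - 40*d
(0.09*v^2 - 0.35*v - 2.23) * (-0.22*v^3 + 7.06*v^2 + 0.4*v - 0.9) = -0.0198*v^5 + 0.7124*v^4 - 1.9444*v^3 - 15.9648*v^2 - 0.577*v + 2.007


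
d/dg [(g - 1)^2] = 2*g - 2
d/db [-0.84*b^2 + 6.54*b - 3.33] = 6.54 - 1.68*b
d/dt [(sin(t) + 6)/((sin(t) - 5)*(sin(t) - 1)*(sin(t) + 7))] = (-2*sin(t)^3 - 19*sin(t)^2 - 12*sin(t) + 257)*cos(t)/((sin(t) - 5)^2*(sin(t) - 1)^2*(sin(t) + 7)^2)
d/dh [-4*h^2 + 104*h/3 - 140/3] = 104/3 - 8*h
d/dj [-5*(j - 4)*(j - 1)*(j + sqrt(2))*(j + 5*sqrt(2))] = -20*j^3 - 90*sqrt(2)*j^2 + 75*j^2 - 140*j + 300*sqrt(2)*j - 120*sqrt(2) + 250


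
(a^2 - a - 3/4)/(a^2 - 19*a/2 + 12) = (a + 1/2)/(a - 8)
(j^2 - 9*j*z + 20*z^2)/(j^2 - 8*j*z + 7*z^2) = (j^2 - 9*j*z + 20*z^2)/(j^2 - 8*j*z + 7*z^2)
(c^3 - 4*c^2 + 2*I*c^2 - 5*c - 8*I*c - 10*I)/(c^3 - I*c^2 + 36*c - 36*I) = (c^3 + 2*c^2*(-2 + I) - c*(5 + 8*I) - 10*I)/(c^3 - I*c^2 + 36*c - 36*I)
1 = 1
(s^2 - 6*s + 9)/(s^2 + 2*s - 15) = (s - 3)/(s + 5)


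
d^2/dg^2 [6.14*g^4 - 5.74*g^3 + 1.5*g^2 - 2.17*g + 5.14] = 73.68*g^2 - 34.44*g + 3.0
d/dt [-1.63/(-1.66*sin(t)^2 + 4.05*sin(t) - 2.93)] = (6.6015 - 5.4116*sin(t))*cos(t)/(1.66*sin(t)^2 - 4.05*sin(t) + 2.93)^2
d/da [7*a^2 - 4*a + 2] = 14*a - 4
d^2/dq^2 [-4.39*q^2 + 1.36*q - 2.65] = -8.78000000000000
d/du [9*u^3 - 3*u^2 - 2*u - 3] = 27*u^2 - 6*u - 2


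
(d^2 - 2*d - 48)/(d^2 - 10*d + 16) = (d + 6)/(d - 2)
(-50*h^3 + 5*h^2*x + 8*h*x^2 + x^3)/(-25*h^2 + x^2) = (-10*h^2 + 3*h*x + x^2)/(-5*h + x)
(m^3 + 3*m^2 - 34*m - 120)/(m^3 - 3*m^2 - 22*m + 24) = (m + 5)/(m - 1)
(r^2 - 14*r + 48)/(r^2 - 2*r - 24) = (r - 8)/(r + 4)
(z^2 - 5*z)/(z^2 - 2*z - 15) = z/(z + 3)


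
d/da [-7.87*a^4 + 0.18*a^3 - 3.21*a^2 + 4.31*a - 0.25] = -31.48*a^3 + 0.54*a^2 - 6.42*a + 4.31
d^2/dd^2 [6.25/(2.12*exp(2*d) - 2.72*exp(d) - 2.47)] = ((17.0 - 53.0*exp(d))*(-2.12*exp(2*d) + 2.72*exp(d) + 2.47) - 6.25*(4.24*exp(d) - 2.72)*(8.48*exp(d) - 5.44)*exp(d))*exp(d)/(-2.12*exp(2*d) + 2.72*exp(d) + 2.47)^3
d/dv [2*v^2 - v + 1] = 4*v - 1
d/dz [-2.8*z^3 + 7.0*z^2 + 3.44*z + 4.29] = -8.4*z^2 + 14.0*z + 3.44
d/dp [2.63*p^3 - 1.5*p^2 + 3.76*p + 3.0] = 7.89*p^2 - 3.0*p + 3.76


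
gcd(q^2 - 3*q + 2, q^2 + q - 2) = q - 1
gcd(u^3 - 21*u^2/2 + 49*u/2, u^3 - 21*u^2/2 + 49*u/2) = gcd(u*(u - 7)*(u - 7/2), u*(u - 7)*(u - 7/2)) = u^3 - 21*u^2/2 + 49*u/2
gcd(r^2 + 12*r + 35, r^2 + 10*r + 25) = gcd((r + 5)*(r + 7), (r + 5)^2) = r + 5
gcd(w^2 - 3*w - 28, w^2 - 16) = w + 4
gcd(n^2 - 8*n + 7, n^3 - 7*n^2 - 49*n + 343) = n - 7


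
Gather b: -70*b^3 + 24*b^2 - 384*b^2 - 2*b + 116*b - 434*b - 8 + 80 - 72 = -70*b^3 - 360*b^2 - 320*b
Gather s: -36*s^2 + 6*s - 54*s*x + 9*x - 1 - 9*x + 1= -36*s^2 + s*(6 - 54*x)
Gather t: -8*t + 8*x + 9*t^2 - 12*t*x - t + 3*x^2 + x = 9*t^2 + t*(-12*x - 9) + 3*x^2 + 9*x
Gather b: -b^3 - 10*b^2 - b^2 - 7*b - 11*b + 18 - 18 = -b^3 - 11*b^2 - 18*b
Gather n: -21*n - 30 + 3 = -21*n - 27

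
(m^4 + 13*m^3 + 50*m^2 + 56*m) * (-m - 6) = -m^5 - 19*m^4 - 128*m^3 - 356*m^2 - 336*m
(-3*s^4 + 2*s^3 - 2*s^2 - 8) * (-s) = 3*s^5 - 2*s^4 + 2*s^3 + 8*s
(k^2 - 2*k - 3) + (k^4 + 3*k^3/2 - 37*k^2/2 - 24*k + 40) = k^4 + 3*k^3/2 - 35*k^2/2 - 26*k + 37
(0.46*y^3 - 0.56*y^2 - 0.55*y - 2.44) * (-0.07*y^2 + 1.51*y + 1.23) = -0.0322*y^5 + 0.7338*y^4 - 0.2413*y^3 - 1.3485*y^2 - 4.3609*y - 3.0012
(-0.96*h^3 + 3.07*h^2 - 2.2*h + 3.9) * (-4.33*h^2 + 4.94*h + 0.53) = 4.1568*h^5 - 18.0355*h^4 + 24.183*h^3 - 26.1279*h^2 + 18.1*h + 2.067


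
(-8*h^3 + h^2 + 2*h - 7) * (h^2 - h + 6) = -8*h^5 + 9*h^4 - 47*h^3 - 3*h^2 + 19*h - 42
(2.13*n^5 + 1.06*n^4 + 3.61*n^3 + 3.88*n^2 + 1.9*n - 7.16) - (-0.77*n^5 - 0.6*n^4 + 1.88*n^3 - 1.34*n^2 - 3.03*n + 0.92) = 2.9*n^5 + 1.66*n^4 + 1.73*n^3 + 5.22*n^2 + 4.93*n - 8.08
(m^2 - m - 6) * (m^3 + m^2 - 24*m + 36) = m^5 - 31*m^3 + 54*m^2 + 108*m - 216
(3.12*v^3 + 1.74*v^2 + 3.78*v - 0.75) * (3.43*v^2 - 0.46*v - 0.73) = 10.7016*v^5 + 4.533*v^4 + 9.8874*v^3 - 5.5815*v^2 - 2.4144*v + 0.5475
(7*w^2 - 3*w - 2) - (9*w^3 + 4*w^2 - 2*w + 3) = -9*w^3 + 3*w^2 - w - 5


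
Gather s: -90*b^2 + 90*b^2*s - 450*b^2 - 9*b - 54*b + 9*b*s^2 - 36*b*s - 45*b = -540*b^2 + 9*b*s^2 - 108*b + s*(90*b^2 - 36*b)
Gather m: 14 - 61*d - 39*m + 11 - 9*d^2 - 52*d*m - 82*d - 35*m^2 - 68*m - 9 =-9*d^2 - 143*d - 35*m^2 + m*(-52*d - 107) + 16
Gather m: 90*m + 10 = 90*m + 10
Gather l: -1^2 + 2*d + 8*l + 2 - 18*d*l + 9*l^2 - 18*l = 2*d + 9*l^2 + l*(-18*d - 10) + 1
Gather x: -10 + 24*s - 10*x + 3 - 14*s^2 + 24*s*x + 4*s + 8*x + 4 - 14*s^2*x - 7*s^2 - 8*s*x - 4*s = -21*s^2 + 24*s + x*(-14*s^2 + 16*s - 2) - 3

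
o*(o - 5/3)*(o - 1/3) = o^3 - 2*o^2 + 5*o/9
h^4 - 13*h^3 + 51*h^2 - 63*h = h*(h - 7)*(h - 3)^2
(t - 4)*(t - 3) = t^2 - 7*t + 12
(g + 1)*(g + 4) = g^2 + 5*g + 4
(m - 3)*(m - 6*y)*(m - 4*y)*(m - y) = m^4 - 11*m^3*y - 3*m^3 + 34*m^2*y^2 + 33*m^2*y - 24*m*y^3 - 102*m*y^2 + 72*y^3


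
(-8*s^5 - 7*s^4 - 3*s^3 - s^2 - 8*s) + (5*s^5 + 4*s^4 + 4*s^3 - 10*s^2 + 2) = -3*s^5 - 3*s^4 + s^3 - 11*s^2 - 8*s + 2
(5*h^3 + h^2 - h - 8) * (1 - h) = -5*h^4 + 4*h^3 + 2*h^2 + 7*h - 8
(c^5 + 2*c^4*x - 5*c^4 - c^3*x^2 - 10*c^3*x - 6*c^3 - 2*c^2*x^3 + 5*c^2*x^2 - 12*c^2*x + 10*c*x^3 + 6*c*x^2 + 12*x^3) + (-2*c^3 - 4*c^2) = c^5 + 2*c^4*x - 5*c^4 - c^3*x^2 - 10*c^3*x - 8*c^3 - 2*c^2*x^3 + 5*c^2*x^2 - 12*c^2*x - 4*c^2 + 10*c*x^3 + 6*c*x^2 + 12*x^3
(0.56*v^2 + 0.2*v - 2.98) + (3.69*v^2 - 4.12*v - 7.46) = 4.25*v^2 - 3.92*v - 10.44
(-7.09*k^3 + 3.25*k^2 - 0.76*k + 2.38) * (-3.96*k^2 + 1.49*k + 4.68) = 28.0764*k^5 - 23.4341*k^4 - 25.3291*k^3 + 4.6528*k^2 - 0.0106000000000002*k + 11.1384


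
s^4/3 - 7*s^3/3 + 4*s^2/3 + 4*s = s*(s/3 + 1/3)*(s - 6)*(s - 2)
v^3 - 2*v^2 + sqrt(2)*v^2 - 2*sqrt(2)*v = v*(v - 2)*(v + sqrt(2))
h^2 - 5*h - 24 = (h - 8)*(h + 3)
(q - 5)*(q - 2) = q^2 - 7*q + 10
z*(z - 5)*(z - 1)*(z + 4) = z^4 - 2*z^3 - 19*z^2 + 20*z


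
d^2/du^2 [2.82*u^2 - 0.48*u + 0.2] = 5.64000000000000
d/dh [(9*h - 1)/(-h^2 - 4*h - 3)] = (9*h^2 - 2*h - 31)/(h^4 + 8*h^3 + 22*h^2 + 24*h + 9)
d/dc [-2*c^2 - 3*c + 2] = -4*c - 3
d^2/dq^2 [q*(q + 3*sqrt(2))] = 2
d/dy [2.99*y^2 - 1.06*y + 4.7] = 5.98*y - 1.06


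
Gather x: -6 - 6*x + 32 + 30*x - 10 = 24*x + 16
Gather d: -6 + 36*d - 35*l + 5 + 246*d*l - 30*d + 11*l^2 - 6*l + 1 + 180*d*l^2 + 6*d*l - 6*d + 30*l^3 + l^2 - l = d*(180*l^2 + 252*l) + 30*l^3 + 12*l^2 - 42*l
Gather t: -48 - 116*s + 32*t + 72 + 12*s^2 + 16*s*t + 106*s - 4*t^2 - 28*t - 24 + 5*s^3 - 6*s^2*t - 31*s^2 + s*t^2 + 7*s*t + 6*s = 5*s^3 - 19*s^2 - 4*s + t^2*(s - 4) + t*(-6*s^2 + 23*s + 4)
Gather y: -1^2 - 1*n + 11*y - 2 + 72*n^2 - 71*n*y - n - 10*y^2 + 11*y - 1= 72*n^2 - 2*n - 10*y^2 + y*(22 - 71*n) - 4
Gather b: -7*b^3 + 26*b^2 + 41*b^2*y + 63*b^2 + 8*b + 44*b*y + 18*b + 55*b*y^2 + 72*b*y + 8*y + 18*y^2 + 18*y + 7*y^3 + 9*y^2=-7*b^3 + b^2*(41*y + 89) + b*(55*y^2 + 116*y + 26) + 7*y^3 + 27*y^2 + 26*y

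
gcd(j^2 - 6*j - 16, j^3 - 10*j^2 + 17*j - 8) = j - 8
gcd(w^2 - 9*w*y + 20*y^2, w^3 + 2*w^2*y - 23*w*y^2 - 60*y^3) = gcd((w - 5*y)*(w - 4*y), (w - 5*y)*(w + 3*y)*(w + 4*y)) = -w + 5*y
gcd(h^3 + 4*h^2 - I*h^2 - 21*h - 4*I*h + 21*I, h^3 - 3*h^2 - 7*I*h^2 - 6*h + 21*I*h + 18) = h^2 + h*(-3 - I) + 3*I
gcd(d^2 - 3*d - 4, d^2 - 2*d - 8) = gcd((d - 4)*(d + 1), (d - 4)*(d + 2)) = d - 4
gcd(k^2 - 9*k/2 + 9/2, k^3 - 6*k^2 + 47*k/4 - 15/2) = k - 3/2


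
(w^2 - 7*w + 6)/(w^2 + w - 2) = (w - 6)/(w + 2)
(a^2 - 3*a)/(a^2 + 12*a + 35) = a*(a - 3)/(a^2 + 12*a + 35)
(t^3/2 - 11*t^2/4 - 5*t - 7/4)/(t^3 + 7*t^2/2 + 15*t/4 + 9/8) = 2*(t^2 - 6*t - 7)/(4*t^2 + 12*t + 9)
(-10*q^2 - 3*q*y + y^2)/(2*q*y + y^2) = (-5*q + y)/y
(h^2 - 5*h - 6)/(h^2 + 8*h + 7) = (h - 6)/(h + 7)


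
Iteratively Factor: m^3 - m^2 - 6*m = (m + 2)*(m^2 - 3*m) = m*(m + 2)*(m - 3)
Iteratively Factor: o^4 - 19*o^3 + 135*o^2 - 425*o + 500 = (o - 5)*(o^3 - 14*o^2 + 65*o - 100) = (o - 5)^2*(o^2 - 9*o + 20) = (o - 5)^3*(o - 4)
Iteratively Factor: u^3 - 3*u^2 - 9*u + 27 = (u + 3)*(u^2 - 6*u + 9) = (u - 3)*(u + 3)*(u - 3)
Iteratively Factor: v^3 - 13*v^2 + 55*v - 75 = (v - 5)*(v^2 - 8*v + 15) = (v - 5)*(v - 3)*(v - 5)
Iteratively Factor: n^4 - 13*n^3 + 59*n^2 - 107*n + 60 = (n - 4)*(n^3 - 9*n^2 + 23*n - 15) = (n - 4)*(n - 1)*(n^2 - 8*n + 15) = (n - 4)*(n - 3)*(n - 1)*(n - 5)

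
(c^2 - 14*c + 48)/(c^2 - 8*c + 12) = (c - 8)/(c - 2)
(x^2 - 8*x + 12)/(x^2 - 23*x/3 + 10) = 3*(x - 2)/(3*x - 5)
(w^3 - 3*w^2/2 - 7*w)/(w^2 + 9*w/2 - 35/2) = w*(2*w^2 - 3*w - 14)/(2*w^2 + 9*w - 35)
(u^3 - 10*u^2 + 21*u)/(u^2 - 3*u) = u - 7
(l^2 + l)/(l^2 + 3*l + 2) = l/(l + 2)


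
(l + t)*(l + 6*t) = l^2 + 7*l*t + 6*t^2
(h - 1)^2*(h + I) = h^3 - 2*h^2 + I*h^2 + h - 2*I*h + I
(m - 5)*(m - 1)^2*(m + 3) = m^4 - 4*m^3 - 10*m^2 + 28*m - 15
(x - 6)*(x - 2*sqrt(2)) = x^2 - 6*x - 2*sqrt(2)*x + 12*sqrt(2)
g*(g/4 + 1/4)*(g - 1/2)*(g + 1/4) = g^4/4 + 3*g^3/16 - 3*g^2/32 - g/32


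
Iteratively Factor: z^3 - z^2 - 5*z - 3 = (z - 3)*(z^2 + 2*z + 1) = (z - 3)*(z + 1)*(z + 1)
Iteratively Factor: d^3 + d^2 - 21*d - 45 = (d + 3)*(d^2 - 2*d - 15) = (d + 3)^2*(d - 5)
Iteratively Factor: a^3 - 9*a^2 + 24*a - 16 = (a - 4)*(a^2 - 5*a + 4) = (a - 4)^2*(a - 1)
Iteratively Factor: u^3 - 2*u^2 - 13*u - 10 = (u + 1)*(u^2 - 3*u - 10) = (u + 1)*(u + 2)*(u - 5)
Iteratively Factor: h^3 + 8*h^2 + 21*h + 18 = (h + 3)*(h^2 + 5*h + 6) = (h + 3)^2*(h + 2)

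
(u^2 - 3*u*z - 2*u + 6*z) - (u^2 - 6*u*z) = 3*u*z - 2*u + 6*z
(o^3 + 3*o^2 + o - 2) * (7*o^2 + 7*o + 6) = 7*o^5 + 28*o^4 + 34*o^3 + 11*o^2 - 8*o - 12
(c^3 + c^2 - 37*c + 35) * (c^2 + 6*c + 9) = c^5 + 7*c^4 - 22*c^3 - 178*c^2 - 123*c + 315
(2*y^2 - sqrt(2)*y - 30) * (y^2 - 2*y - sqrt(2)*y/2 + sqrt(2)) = 2*y^4 - 4*y^3 - 2*sqrt(2)*y^3 - 29*y^2 + 4*sqrt(2)*y^2 + 15*sqrt(2)*y + 58*y - 30*sqrt(2)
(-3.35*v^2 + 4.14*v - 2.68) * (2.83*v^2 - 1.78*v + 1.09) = -9.4805*v^4 + 17.6792*v^3 - 18.6051*v^2 + 9.283*v - 2.9212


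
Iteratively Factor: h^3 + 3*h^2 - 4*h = (h - 1)*(h^2 + 4*h) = (h - 1)*(h + 4)*(h)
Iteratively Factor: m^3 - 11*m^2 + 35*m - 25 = (m - 5)*(m^2 - 6*m + 5) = (m - 5)^2*(m - 1)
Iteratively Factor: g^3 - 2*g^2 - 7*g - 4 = (g + 1)*(g^2 - 3*g - 4) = (g - 4)*(g + 1)*(g + 1)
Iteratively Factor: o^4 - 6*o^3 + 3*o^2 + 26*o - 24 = (o + 2)*(o^3 - 8*o^2 + 19*o - 12) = (o - 3)*(o + 2)*(o^2 - 5*o + 4) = (o - 4)*(o - 3)*(o + 2)*(o - 1)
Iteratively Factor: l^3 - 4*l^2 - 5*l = (l + 1)*(l^2 - 5*l) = (l - 5)*(l + 1)*(l)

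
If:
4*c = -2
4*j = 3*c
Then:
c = -1/2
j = -3/8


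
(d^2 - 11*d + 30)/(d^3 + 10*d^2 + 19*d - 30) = (d^2 - 11*d + 30)/(d^3 + 10*d^2 + 19*d - 30)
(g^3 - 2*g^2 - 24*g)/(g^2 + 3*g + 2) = g*(g^2 - 2*g - 24)/(g^2 + 3*g + 2)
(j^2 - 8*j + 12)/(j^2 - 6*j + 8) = (j - 6)/(j - 4)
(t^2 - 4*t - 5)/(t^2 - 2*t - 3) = (t - 5)/(t - 3)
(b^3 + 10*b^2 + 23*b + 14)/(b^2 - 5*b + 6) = (b^3 + 10*b^2 + 23*b + 14)/(b^2 - 5*b + 6)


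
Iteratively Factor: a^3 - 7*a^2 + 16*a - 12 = (a - 2)*(a^2 - 5*a + 6) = (a - 3)*(a - 2)*(a - 2)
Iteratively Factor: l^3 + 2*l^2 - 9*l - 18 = (l + 2)*(l^2 - 9) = (l + 2)*(l + 3)*(l - 3)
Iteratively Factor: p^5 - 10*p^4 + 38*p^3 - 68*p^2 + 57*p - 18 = (p - 3)*(p^4 - 7*p^3 + 17*p^2 - 17*p + 6) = (p - 3)*(p - 2)*(p^3 - 5*p^2 + 7*p - 3) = (p - 3)*(p - 2)*(p - 1)*(p^2 - 4*p + 3) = (p - 3)^2*(p - 2)*(p - 1)*(p - 1)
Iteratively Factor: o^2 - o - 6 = (o - 3)*(o + 2)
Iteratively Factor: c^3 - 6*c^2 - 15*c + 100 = (c - 5)*(c^2 - c - 20) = (c - 5)*(c + 4)*(c - 5)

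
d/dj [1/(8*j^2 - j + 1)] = (1 - 16*j)/(8*j^2 - j + 1)^2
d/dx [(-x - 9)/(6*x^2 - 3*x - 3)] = (-2*x^2 + x + (x + 9)*(4*x - 1) + 1)/(3*(-2*x^2 + x + 1)^2)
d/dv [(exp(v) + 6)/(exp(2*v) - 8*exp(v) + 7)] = (-2*(exp(v) - 4)*(exp(v) + 6) + exp(2*v) - 8*exp(v) + 7)*exp(v)/(exp(2*v) - 8*exp(v) + 7)^2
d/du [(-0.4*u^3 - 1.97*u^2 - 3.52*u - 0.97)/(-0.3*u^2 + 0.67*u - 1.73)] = (0.12*u^4 - 0.536*u^3 - 0.2999*u^2 + 6.2342*u + 6.7395)/(0.09*u^4 - 0.402*u^3 + 1.4869*u^2 - 2.3182*u + 2.9929)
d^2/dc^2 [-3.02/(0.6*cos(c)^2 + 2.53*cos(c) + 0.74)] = (4.3488*(1 - cos(c)^2)^2 + 13.75308*cos(c)^3 + 16.141598*cos(c)^2 - 33.160204*cos(c) - 40.328476)/(0.6*cos(c)^2 + 2.53*cos(c) + 0.74)^3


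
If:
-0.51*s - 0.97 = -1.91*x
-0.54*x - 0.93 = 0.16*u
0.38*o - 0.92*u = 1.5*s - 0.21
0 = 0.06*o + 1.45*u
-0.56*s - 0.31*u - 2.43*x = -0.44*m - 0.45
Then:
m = -24.70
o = -36.48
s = -10.03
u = 1.51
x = -2.17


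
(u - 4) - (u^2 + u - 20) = 16 - u^2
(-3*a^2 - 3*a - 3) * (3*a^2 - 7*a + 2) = -9*a^4 + 12*a^3 + 6*a^2 + 15*a - 6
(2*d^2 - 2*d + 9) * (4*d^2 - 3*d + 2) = 8*d^4 - 14*d^3 + 46*d^2 - 31*d + 18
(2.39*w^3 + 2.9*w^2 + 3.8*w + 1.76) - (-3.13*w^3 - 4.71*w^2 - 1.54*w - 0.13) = 5.52*w^3 + 7.61*w^2 + 5.34*w + 1.89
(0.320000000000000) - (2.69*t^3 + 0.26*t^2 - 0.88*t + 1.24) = -2.69*t^3 - 0.26*t^2 + 0.88*t - 0.92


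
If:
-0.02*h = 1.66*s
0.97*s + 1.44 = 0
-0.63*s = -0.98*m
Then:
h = 123.22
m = -0.95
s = -1.48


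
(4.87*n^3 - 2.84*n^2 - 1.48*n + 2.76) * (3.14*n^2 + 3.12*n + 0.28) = 15.2918*n^5 + 6.2768*n^4 - 12.1444*n^3 + 3.2536*n^2 + 8.1968*n + 0.7728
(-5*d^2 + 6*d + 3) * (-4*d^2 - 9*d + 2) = 20*d^4 + 21*d^3 - 76*d^2 - 15*d + 6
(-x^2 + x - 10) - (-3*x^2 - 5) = 2*x^2 + x - 5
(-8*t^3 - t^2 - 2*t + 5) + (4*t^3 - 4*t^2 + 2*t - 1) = -4*t^3 - 5*t^2 + 4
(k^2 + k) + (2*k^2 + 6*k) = 3*k^2 + 7*k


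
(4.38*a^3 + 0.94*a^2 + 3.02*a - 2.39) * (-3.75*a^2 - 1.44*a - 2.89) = -16.425*a^5 - 9.8322*a^4 - 25.3368*a^3 + 1.8971*a^2 - 5.2862*a + 6.9071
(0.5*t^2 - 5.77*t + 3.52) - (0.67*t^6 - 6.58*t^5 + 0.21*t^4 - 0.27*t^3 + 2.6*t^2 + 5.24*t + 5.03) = -0.67*t^6 + 6.58*t^5 - 0.21*t^4 + 0.27*t^3 - 2.1*t^2 - 11.01*t - 1.51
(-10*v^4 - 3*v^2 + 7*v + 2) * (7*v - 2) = -70*v^5 + 20*v^4 - 21*v^3 + 55*v^2 - 4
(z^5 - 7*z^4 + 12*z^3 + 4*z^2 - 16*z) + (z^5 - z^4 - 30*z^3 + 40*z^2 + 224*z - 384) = 2*z^5 - 8*z^4 - 18*z^3 + 44*z^2 + 208*z - 384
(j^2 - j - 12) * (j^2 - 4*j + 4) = j^4 - 5*j^3 - 4*j^2 + 44*j - 48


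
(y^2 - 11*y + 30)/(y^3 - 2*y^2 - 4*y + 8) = (y^2 - 11*y + 30)/(y^3 - 2*y^2 - 4*y + 8)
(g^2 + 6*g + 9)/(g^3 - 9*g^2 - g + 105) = (g + 3)/(g^2 - 12*g + 35)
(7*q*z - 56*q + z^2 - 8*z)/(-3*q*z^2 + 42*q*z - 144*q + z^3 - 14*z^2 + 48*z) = (7*q + z)/(-3*q*z + 18*q + z^2 - 6*z)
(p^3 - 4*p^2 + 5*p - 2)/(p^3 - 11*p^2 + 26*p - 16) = (p - 1)/(p - 8)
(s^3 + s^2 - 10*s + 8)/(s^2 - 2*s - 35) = (-s^3 - s^2 + 10*s - 8)/(-s^2 + 2*s + 35)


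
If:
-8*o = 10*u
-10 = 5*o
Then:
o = -2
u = 8/5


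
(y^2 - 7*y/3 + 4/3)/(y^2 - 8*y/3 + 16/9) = 3*(y - 1)/(3*y - 4)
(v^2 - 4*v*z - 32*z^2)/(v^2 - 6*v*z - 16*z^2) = (v + 4*z)/(v + 2*z)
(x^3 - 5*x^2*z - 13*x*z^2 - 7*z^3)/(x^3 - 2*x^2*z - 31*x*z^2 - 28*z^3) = (x + z)/(x + 4*z)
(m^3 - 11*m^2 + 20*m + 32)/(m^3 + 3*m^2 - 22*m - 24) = (m - 8)/(m + 6)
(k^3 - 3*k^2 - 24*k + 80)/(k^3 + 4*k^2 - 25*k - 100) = (k^2 - 8*k + 16)/(k^2 - k - 20)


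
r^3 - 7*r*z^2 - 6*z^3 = (r - 3*z)*(r + z)*(r + 2*z)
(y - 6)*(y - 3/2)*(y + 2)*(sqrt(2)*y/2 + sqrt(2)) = sqrt(2)*y^4/2 - 7*sqrt(2)*y^3/4 - 17*sqrt(2)*y^2/2 + 3*sqrt(2)*y + 18*sqrt(2)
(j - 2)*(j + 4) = j^2 + 2*j - 8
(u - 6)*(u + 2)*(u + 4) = u^3 - 28*u - 48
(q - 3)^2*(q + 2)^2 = q^4 - 2*q^3 - 11*q^2 + 12*q + 36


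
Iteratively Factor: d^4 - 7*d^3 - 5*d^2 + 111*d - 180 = (d + 4)*(d^3 - 11*d^2 + 39*d - 45) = (d - 3)*(d + 4)*(d^2 - 8*d + 15) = (d - 3)^2*(d + 4)*(d - 5)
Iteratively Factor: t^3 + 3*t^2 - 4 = (t + 2)*(t^2 + t - 2) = (t - 1)*(t + 2)*(t + 2)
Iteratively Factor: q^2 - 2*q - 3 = (q + 1)*(q - 3)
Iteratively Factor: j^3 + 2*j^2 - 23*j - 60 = (j + 3)*(j^2 - j - 20) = (j + 3)*(j + 4)*(j - 5)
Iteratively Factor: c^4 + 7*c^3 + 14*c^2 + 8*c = (c + 1)*(c^3 + 6*c^2 + 8*c) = (c + 1)*(c + 2)*(c^2 + 4*c) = (c + 1)*(c + 2)*(c + 4)*(c)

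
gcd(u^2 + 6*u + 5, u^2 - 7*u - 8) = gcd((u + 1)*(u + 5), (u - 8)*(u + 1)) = u + 1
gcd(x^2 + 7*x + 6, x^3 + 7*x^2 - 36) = x + 6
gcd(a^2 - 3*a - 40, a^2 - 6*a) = 1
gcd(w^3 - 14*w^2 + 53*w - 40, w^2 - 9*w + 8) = w^2 - 9*w + 8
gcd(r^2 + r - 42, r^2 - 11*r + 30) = r - 6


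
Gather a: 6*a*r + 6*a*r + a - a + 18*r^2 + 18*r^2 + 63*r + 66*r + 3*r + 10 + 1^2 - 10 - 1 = 12*a*r + 36*r^2 + 132*r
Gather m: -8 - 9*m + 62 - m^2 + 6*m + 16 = -m^2 - 3*m + 70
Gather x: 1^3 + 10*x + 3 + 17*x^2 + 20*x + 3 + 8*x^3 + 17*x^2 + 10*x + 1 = 8*x^3 + 34*x^2 + 40*x + 8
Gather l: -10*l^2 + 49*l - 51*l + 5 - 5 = -10*l^2 - 2*l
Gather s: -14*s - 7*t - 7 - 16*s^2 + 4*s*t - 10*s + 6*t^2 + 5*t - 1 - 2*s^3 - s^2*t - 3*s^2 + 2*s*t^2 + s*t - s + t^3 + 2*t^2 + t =-2*s^3 + s^2*(-t - 19) + s*(2*t^2 + 5*t - 25) + t^3 + 8*t^2 - t - 8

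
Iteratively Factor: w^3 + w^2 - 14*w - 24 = (w - 4)*(w^2 + 5*w + 6) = (w - 4)*(w + 3)*(w + 2)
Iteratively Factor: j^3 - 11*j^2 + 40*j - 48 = (j - 4)*(j^2 - 7*j + 12) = (j - 4)*(j - 3)*(j - 4)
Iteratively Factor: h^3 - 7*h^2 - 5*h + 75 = (h - 5)*(h^2 - 2*h - 15) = (h - 5)^2*(h + 3)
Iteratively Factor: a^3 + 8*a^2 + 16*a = (a + 4)*(a^2 + 4*a) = a*(a + 4)*(a + 4)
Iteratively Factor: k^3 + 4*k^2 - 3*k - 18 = (k + 3)*(k^2 + k - 6) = (k + 3)^2*(k - 2)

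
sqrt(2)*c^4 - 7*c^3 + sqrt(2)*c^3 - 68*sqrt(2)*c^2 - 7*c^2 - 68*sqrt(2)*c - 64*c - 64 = (c + 1)*(c - 8*sqrt(2))*(c + 4*sqrt(2))*(sqrt(2)*c + 1)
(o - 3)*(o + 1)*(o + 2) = o^3 - 7*o - 6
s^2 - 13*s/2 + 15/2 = (s - 5)*(s - 3/2)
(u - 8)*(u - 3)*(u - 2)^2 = u^4 - 15*u^3 + 72*u^2 - 140*u + 96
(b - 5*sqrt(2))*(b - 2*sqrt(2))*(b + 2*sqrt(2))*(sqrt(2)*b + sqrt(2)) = sqrt(2)*b^4 - 10*b^3 + sqrt(2)*b^3 - 8*sqrt(2)*b^2 - 10*b^2 - 8*sqrt(2)*b + 80*b + 80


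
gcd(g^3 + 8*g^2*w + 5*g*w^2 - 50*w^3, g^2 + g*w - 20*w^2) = g + 5*w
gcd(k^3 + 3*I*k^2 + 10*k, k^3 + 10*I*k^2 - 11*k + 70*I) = k^2 + 3*I*k + 10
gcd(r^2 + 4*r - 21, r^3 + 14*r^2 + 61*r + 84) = r + 7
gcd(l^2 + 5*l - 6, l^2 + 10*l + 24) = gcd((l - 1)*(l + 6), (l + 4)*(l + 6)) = l + 6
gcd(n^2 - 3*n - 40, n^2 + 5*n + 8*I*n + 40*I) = n + 5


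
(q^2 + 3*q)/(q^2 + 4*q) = (q + 3)/(q + 4)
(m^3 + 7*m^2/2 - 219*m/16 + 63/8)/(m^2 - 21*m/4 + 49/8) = (4*m^2 + 21*m - 18)/(2*(2*m - 7))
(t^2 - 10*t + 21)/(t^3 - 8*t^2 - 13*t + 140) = (t - 3)/(t^2 - t - 20)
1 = 1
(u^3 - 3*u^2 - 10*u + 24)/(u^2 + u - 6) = u - 4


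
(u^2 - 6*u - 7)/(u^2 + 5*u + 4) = (u - 7)/(u + 4)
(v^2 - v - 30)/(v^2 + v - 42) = (v + 5)/(v + 7)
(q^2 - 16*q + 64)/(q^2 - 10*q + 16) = (q - 8)/(q - 2)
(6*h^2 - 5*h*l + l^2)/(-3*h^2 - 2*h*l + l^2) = (-2*h + l)/(h + l)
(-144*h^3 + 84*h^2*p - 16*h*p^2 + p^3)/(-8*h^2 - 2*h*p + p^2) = (36*h^2 - 12*h*p + p^2)/(2*h + p)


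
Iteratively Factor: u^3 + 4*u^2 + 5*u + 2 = (u + 1)*(u^2 + 3*u + 2) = (u + 1)*(u + 2)*(u + 1)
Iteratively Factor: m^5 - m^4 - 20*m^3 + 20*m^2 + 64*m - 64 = (m + 4)*(m^4 - 5*m^3 + 20*m - 16) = (m - 2)*(m + 4)*(m^3 - 3*m^2 - 6*m + 8) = (m - 4)*(m - 2)*(m + 4)*(m^2 + m - 2) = (m - 4)*(m - 2)*(m - 1)*(m + 4)*(m + 2)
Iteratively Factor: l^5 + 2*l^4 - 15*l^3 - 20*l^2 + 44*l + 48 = (l - 2)*(l^4 + 4*l^3 - 7*l^2 - 34*l - 24) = (l - 3)*(l - 2)*(l^3 + 7*l^2 + 14*l + 8) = (l - 3)*(l - 2)*(l + 1)*(l^2 + 6*l + 8) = (l - 3)*(l - 2)*(l + 1)*(l + 2)*(l + 4)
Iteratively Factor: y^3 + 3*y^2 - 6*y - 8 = (y + 4)*(y^2 - y - 2) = (y + 1)*(y + 4)*(y - 2)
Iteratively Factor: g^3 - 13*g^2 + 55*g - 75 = (g - 5)*(g^2 - 8*g + 15) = (g - 5)*(g - 3)*(g - 5)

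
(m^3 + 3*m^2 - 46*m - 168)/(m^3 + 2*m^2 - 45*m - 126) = (m + 4)/(m + 3)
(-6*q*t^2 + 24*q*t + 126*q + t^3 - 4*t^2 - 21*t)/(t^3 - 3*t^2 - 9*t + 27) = (-6*q*t + 42*q + t^2 - 7*t)/(t^2 - 6*t + 9)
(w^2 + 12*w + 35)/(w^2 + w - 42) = (w + 5)/(w - 6)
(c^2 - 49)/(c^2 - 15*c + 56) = (c + 7)/(c - 8)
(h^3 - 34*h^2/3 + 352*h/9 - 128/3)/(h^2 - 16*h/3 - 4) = (9*h^2 - 48*h + 64)/(3*(3*h + 2))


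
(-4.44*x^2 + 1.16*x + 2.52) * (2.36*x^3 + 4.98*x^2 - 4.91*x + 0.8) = -10.4784*x^5 - 19.3736*x^4 + 33.5244*x^3 + 3.302*x^2 - 11.4452*x + 2.016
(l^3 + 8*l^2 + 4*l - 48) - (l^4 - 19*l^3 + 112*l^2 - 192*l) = -l^4 + 20*l^3 - 104*l^2 + 196*l - 48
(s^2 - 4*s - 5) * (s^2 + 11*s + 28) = s^4 + 7*s^3 - 21*s^2 - 167*s - 140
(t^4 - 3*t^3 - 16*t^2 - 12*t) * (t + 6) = t^5 + 3*t^4 - 34*t^3 - 108*t^2 - 72*t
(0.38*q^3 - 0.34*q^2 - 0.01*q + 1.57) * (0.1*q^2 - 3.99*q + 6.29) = 0.038*q^5 - 1.5502*q^4 + 3.7458*q^3 - 1.9417*q^2 - 6.3272*q + 9.8753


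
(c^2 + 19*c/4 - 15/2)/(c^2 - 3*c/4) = (4*c^2 + 19*c - 30)/(c*(4*c - 3))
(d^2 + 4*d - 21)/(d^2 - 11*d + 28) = (d^2 + 4*d - 21)/(d^2 - 11*d + 28)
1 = 1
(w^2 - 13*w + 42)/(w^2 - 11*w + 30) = (w - 7)/(w - 5)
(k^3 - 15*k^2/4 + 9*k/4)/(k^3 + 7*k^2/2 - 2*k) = (4*k^2 - 15*k + 9)/(2*(2*k^2 + 7*k - 4))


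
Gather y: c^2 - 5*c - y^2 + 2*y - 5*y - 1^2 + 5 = c^2 - 5*c - y^2 - 3*y + 4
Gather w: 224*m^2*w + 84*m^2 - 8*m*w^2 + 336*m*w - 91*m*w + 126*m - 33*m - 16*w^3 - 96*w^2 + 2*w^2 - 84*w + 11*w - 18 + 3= 84*m^2 + 93*m - 16*w^3 + w^2*(-8*m - 94) + w*(224*m^2 + 245*m - 73) - 15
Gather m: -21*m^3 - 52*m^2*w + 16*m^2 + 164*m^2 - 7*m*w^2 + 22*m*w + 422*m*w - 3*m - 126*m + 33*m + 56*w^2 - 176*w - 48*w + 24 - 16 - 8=-21*m^3 + m^2*(180 - 52*w) + m*(-7*w^2 + 444*w - 96) + 56*w^2 - 224*w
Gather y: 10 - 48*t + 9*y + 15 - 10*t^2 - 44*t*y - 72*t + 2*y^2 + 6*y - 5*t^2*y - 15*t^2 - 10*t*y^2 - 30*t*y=-25*t^2 - 120*t + y^2*(2 - 10*t) + y*(-5*t^2 - 74*t + 15) + 25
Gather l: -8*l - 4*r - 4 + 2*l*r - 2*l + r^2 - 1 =l*(2*r - 10) + r^2 - 4*r - 5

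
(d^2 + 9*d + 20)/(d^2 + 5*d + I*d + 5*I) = (d + 4)/(d + I)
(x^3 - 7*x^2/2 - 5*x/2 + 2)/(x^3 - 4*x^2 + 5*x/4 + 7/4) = 2*(2*x^3 - 7*x^2 - 5*x + 4)/(4*x^3 - 16*x^2 + 5*x + 7)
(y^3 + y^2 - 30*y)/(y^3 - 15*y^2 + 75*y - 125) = y*(y + 6)/(y^2 - 10*y + 25)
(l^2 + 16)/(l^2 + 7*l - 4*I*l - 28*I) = (l + 4*I)/(l + 7)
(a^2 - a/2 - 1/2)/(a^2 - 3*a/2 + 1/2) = (2*a + 1)/(2*a - 1)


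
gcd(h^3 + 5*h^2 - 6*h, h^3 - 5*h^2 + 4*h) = h^2 - h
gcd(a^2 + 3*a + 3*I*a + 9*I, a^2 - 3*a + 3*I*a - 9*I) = a + 3*I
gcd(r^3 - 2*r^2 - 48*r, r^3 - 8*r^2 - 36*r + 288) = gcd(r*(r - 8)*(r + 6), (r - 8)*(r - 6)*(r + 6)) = r^2 - 2*r - 48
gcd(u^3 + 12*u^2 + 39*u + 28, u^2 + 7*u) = u + 7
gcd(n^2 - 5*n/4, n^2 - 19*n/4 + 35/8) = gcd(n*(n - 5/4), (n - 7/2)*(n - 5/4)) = n - 5/4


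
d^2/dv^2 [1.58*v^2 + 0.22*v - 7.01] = 3.16000000000000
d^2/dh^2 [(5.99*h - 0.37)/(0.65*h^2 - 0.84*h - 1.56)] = ((10.5442 - 23.361*h)*(-0.65*h^2 + 0.84*h + 1.56) - (1.3*h - 0.84)*(2.6*h - 1.68)*(5.99*h - 0.37))/(-0.65*h^2 + 0.84*h + 1.56)^3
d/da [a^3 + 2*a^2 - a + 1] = 3*a^2 + 4*a - 1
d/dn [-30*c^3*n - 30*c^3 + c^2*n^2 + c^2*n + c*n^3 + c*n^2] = c*(-30*c^2 + 2*c*n + c + 3*n^2 + 2*n)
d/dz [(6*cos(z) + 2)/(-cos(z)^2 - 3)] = 2*(-3*cos(z)^2 - 2*cos(z) + 9)*sin(z)/((sin(z) - 2)^2*(sin(z) + 2)^2)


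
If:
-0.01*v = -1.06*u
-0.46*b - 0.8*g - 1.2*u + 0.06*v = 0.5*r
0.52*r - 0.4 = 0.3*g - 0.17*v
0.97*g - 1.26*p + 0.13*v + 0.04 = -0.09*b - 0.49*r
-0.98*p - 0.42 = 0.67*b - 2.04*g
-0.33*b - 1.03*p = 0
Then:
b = -0.95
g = 0.04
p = 0.30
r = 0.80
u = -0.00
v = -0.04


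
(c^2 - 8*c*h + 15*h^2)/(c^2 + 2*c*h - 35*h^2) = (c - 3*h)/(c + 7*h)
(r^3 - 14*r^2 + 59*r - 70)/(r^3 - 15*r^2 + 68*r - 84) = (r - 5)/(r - 6)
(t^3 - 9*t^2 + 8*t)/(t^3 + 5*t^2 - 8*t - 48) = t*(t^2 - 9*t + 8)/(t^3 + 5*t^2 - 8*t - 48)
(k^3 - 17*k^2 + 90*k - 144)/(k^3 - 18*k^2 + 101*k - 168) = (k - 6)/(k - 7)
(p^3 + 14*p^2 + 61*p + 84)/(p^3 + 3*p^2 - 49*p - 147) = (p + 4)/(p - 7)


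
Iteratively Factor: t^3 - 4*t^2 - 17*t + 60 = (t - 5)*(t^2 + t - 12) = (t - 5)*(t + 4)*(t - 3)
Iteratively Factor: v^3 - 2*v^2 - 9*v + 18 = (v - 3)*(v^2 + v - 6) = (v - 3)*(v + 3)*(v - 2)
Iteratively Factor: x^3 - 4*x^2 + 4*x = (x)*(x^2 - 4*x + 4) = x*(x - 2)*(x - 2)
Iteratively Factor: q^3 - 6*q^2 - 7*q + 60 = (q + 3)*(q^2 - 9*q + 20) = (q - 4)*(q + 3)*(q - 5)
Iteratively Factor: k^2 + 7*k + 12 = (k + 4)*(k + 3)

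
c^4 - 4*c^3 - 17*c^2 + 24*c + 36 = (c - 6)*(c - 2)*(c + 1)*(c + 3)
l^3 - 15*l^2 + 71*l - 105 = (l - 7)*(l - 5)*(l - 3)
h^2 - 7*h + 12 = (h - 4)*(h - 3)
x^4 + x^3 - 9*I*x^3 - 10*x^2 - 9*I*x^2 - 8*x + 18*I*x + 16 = (x - 1)*(x + 2)*(x - 8*I)*(x - I)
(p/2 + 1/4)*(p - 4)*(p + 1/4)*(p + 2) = p^4/2 - 5*p^3/8 - 75*p^2/16 - 25*p/8 - 1/2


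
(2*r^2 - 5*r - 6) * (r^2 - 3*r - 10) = 2*r^4 - 11*r^3 - 11*r^2 + 68*r + 60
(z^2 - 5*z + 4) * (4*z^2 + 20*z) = 4*z^4 - 84*z^2 + 80*z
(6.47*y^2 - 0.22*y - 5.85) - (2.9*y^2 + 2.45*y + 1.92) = 3.57*y^2 - 2.67*y - 7.77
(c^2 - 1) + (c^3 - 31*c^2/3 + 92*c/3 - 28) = c^3 - 28*c^2/3 + 92*c/3 - 29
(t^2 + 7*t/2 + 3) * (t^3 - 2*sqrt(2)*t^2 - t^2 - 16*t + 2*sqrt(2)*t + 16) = t^5 - 2*sqrt(2)*t^4 + 5*t^4/2 - 33*t^3/2 - 5*sqrt(2)*t^3 - 43*t^2 + sqrt(2)*t^2 + 8*t + 6*sqrt(2)*t + 48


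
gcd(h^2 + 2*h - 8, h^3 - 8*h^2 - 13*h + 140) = h + 4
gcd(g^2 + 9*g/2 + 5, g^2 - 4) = g + 2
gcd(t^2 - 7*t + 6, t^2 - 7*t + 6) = t^2 - 7*t + 6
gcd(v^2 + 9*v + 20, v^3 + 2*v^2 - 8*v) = v + 4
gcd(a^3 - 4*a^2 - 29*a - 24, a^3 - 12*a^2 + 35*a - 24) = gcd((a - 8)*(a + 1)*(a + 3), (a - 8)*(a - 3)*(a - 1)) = a - 8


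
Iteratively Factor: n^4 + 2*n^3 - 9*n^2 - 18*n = (n - 3)*(n^3 + 5*n^2 + 6*n) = (n - 3)*(n + 2)*(n^2 + 3*n) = n*(n - 3)*(n + 2)*(n + 3)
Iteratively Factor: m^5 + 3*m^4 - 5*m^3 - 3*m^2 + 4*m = (m + 4)*(m^4 - m^3 - m^2 + m) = (m - 1)*(m + 4)*(m^3 - m) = (m - 1)*(m + 1)*(m + 4)*(m^2 - m) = (m - 1)^2*(m + 1)*(m + 4)*(m)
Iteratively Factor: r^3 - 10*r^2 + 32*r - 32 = (r - 4)*(r^2 - 6*r + 8) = (r - 4)*(r - 2)*(r - 4)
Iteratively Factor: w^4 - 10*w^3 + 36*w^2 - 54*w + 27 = (w - 3)*(w^3 - 7*w^2 + 15*w - 9) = (w - 3)^2*(w^2 - 4*w + 3) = (w - 3)^3*(w - 1)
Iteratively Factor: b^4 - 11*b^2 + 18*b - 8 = (b - 2)*(b^3 + 2*b^2 - 7*b + 4) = (b - 2)*(b - 1)*(b^2 + 3*b - 4) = (b - 2)*(b - 1)^2*(b + 4)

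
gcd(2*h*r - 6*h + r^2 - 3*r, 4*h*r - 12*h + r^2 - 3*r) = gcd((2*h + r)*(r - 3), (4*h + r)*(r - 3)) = r - 3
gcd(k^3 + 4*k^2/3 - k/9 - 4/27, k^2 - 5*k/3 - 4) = k + 4/3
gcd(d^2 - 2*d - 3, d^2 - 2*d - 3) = d^2 - 2*d - 3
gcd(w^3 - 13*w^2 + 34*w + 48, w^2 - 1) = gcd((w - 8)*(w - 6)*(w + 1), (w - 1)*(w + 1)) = w + 1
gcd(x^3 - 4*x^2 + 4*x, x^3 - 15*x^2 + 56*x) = x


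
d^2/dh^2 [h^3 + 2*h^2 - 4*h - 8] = 6*h + 4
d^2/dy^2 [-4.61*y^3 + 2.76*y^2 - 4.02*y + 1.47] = 5.52 - 27.66*y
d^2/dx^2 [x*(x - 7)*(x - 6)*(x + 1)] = 12*x^2 - 72*x + 58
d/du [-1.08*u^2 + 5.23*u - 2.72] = 5.23 - 2.16*u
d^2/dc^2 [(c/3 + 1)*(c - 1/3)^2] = 2*c + 14/9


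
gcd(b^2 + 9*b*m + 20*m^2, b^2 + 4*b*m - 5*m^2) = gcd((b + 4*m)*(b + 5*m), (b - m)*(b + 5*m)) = b + 5*m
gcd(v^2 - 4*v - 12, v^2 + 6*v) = 1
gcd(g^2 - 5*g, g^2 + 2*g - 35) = g - 5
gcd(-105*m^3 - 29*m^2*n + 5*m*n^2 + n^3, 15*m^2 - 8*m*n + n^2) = 5*m - n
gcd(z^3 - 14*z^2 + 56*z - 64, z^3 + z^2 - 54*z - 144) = z - 8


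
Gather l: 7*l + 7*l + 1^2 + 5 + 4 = 14*l + 10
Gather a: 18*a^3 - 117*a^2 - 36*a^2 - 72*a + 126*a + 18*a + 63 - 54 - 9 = 18*a^3 - 153*a^2 + 72*a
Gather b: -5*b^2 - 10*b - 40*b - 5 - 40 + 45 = -5*b^2 - 50*b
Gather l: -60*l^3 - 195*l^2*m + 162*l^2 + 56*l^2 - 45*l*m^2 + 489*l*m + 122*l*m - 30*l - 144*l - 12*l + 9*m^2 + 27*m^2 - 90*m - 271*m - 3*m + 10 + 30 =-60*l^3 + l^2*(218 - 195*m) + l*(-45*m^2 + 611*m - 186) + 36*m^2 - 364*m + 40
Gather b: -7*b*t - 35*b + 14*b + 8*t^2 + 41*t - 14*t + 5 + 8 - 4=b*(-7*t - 21) + 8*t^2 + 27*t + 9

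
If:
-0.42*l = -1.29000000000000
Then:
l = 3.07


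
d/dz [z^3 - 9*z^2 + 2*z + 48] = 3*z^2 - 18*z + 2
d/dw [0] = 0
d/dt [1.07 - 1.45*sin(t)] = -1.45*cos(t)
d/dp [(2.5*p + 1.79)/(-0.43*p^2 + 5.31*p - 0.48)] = (1.075*p^2 + 1.5394*p - 10.7049)/(0.1849*p^4 - 4.5666*p^3 + 28.6089*p^2 - 5.0976*p + 0.2304)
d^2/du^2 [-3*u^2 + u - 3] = -6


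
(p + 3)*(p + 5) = p^2 + 8*p + 15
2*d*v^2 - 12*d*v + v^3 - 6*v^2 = v*(2*d + v)*(v - 6)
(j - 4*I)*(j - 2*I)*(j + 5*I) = j^3 - I*j^2 + 22*j - 40*I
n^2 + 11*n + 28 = (n + 4)*(n + 7)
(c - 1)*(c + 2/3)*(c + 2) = c^3 + 5*c^2/3 - 4*c/3 - 4/3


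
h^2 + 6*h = h*(h + 6)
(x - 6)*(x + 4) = x^2 - 2*x - 24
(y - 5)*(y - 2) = y^2 - 7*y + 10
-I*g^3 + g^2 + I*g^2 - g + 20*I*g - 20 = (g - 5)*(g + 4)*(-I*g + 1)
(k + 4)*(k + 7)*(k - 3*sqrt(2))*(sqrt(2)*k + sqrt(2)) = sqrt(2)*k^4 - 6*k^3 + 12*sqrt(2)*k^3 - 72*k^2 + 39*sqrt(2)*k^2 - 234*k + 28*sqrt(2)*k - 168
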